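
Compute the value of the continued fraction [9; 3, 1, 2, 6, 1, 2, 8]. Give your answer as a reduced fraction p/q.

17959/1937

Start with 8.
2 + 1/(8/1) = 2 + 1/8 = 17/8
1 + 1/(17/8) = 1 + 8/17 = 25/17
6 + 1/(25/17) = 6 + 17/25 = 167/25
2 + 1/(167/25) = 2 + 25/167 = 359/167
1 + 1/(359/167) = 1 + 167/359 = 526/359
3 + 1/(526/359) = 3 + 359/526 = 1937/526
9 + 1/(1937/526) = 9 + 526/1937 = 17959/1937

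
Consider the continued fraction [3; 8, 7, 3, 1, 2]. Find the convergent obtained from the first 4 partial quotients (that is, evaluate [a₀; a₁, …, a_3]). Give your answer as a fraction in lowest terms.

559/179

Build up convergents one term at a time:
a_0 = 3: 3/1
a_1 = 8: 25/8
a_2 = 7: 178/57
a_3 = 3: 559/179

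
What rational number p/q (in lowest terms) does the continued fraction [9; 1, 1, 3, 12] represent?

823/86

Start with 12.
3 + 1/(12/1) = 3 + 1/12 = 37/12
1 + 1/(37/12) = 1 + 12/37 = 49/37
1 + 1/(49/37) = 1 + 37/49 = 86/49
9 + 1/(86/49) = 9 + 49/86 = 823/86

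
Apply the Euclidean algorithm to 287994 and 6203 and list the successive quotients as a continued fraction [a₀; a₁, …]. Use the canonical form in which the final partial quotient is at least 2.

[46; 2, 2, 1, 51, 2, 2, 3]

Run the Euclidean algorithm, recording each quotient:
287994 ÷ 6203 → quotient 46, remainder 2656
6203 ÷ 2656 → quotient 2, remainder 891
2656 ÷ 891 → quotient 2, remainder 874
891 ÷ 874 → quotient 1, remainder 17
874 ÷ 17 → quotient 51, remainder 7
17 ÷ 7 → quotient 2, remainder 3
7 ÷ 3 → quotient 2, remainder 1
3 ÷ 1 → quotient 3, remainder 0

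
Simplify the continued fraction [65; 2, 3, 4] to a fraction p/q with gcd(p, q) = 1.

Starting at the tail and folding back:
Start with 4.
3 + 1/(4/1) = 3 + 1/4 = 13/4
2 + 1/(13/4) = 2 + 4/13 = 30/13
65 + 1/(30/13) = 65 + 13/30 = 1963/30

1963/30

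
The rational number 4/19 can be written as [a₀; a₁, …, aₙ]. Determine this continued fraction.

Repeatedly divide and take the remainder:
4 ÷ 19 → quotient 0, remainder 4
19 ÷ 4 → quotient 4, remainder 3
4 ÷ 3 → quotient 1, remainder 1
3 ÷ 1 → quotient 3, remainder 0

[0; 4, 1, 3]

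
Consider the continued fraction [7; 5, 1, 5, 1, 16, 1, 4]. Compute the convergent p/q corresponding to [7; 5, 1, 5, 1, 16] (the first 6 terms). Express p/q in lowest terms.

Start with 16.
1 + 1/(16/1) = 1 + 1/16 = 17/16
5 + 1/(17/16) = 5 + 16/17 = 101/17
1 + 1/(101/17) = 1 + 17/101 = 118/101
5 + 1/(118/101) = 5 + 101/118 = 691/118
7 + 1/(691/118) = 7 + 118/691 = 4955/691

4955/691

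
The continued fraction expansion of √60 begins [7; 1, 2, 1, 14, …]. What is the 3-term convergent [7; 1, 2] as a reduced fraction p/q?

23/3

a_0 = 7: 7/1
a_1 = 1: 8/1
a_2 = 2: 23/3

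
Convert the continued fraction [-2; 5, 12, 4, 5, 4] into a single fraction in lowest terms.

Starting at the tail and folding back:
Start with 4.
5 + 1/(4/1) = 5 + 1/4 = 21/4
4 + 1/(21/4) = 4 + 4/21 = 88/21
12 + 1/(88/21) = 12 + 21/88 = 1077/88
5 + 1/(1077/88) = 5 + 88/1077 = 5473/1077
-2 + 1/(5473/1077) = -2 + 1077/5473 = -9869/5473

-9869/5473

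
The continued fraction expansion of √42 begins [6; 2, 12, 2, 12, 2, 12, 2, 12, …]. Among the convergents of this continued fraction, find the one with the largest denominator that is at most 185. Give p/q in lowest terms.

337/52

List convergents until the denominator exceeds the bound:
a_0 = 6: 6/1  (≤ bound)
a_1 = 2: 13/2  (≤ bound)
a_2 = 12: 162/25  (≤ bound)
a_3 = 2: 337/52  (≤ bound)
a_4 = 12: 4206/649  (> 185, stop)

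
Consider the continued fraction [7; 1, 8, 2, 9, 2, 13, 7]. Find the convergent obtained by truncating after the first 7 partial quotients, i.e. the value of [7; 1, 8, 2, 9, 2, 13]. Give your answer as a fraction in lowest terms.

Compute successive convergents:
a_0 = 7: 7/1
a_1 = 1: 8/1
a_2 = 8: 71/9
a_3 = 2: 150/19
a_4 = 9: 1421/180
a_5 = 2: 2992/379
a_6 = 13: 40317/5107

40317/5107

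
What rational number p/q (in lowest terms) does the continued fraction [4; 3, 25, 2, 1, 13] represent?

Start with 13.
1 + 1/(13/1) = 1 + 1/13 = 14/13
2 + 1/(14/13) = 2 + 13/14 = 41/14
25 + 1/(41/14) = 25 + 14/41 = 1039/41
3 + 1/(1039/41) = 3 + 41/1039 = 3158/1039
4 + 1/(3158/1039) = 4 + 1039/3158 = 13671/3158

13671/3158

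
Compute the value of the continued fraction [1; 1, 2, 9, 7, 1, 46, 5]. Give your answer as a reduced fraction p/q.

89681/53432

Start with 5.
46 + 1/(5/1) = 46 + 1/5 = 231/5
1 + 1/(231/5) = 1 + 5/231 = 236/231
7 + 1/(236/231) = 7 + 231/236 = 1883/236
9 + 1/(1883/236) = 9 + 236/1883 = 17183/1883
2 + 1/(17183/1883) = 2 + 1883/17183 = 36249/17183
1 + 1/(36249/17183) = 1 + 17183/36249 = 53432/36249
1 + 1/(53432/36249) = 1 + 36249/53432 = 89681/53432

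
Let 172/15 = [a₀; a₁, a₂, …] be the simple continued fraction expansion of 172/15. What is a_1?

2

172 ÷ 15 → quotient 11, remainder 7
15 ÷ 7 → quotient 2, remainder 1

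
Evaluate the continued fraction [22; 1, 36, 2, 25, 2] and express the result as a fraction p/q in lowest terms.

Start with 2.
25 + 1/(2/1) = 25 + 1/2 = 51/2
2 + 1/(51/2) = 2 + 2/51 = 104/51
36 + 1/(104/51) = 36 + 51/104 = 3795/104
1 + 1/(3795/104) = 1 + 104/3795 = 3899/3795
22 + 1/(3899/3795) = 22 + 3795/3899 = 89573/3899

89573/3899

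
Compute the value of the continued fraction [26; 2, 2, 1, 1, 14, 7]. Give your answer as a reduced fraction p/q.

32678/1237

Start with 7.
14 + 1/(7/1) = 14 + 1/7 = 99/7
1 + 1/(99/7) = 1 + 7/99 = 106/99
1 + 1/(106/99) = 1 + 99/106 = 205/106
2 + 1/(205/106) = 2 + 106/205 = 516/205
2 + 1/(516/205) = 2 + 205/516 = 1237/516
26 + 1/(1237/516) = 26 + 516/1237 = 32678/1237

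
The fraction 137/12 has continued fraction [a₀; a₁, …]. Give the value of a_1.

137 ÷ 12 → quotient 11, remainder 5
12 ÷ 5 → quotient 2, remainder 2

2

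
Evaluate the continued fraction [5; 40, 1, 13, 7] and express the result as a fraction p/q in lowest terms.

Collapse the nested fraction from the inside out:
Start with 7.
13 + 1/(7/1) = 13 + 1/7 = 92/7
1 + 1/(92/7) = 1 + 7/92 = 99/92
40 + 1/(99/92) = 40 + 92/99 = 4052/99
5 + 1/(4052/99) = 5 + 99/4052 = 20359/4052

20359/4052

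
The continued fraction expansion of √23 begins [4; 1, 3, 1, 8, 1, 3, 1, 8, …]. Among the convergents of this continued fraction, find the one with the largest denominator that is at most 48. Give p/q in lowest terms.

List convergents until the denominator exceeds the bound:
a_0 = 4: 4/1  (≤ bound)
a_1 = 1: 5/1  (≤ bound)
a_2 = 3: 19/4  (≤ bound)
a_3 = 1: 24/5  (≤ bound)
a_4 = 8: 211/44  (≤ bound)
a_5 = 1: 235/49  (> 48, stop)

211/44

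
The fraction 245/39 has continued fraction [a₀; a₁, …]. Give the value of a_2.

Repeatedly divide and take the remainder:
245 ÷ 39 → quotient 6, remainder 11
39 ÷ 11 → quotient 3, remainder 6
11 ÷ 6 → quotient 1, remainder 5

1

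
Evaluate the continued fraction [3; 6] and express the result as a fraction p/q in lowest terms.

Use the convergent recurrence hₖ = aₖ·hₖ₋₁ + hₖ₋₂ (and likewise for the denominators kₖ):
a_0 = 3: 3/1
a_1 = 6: 19/6

19/6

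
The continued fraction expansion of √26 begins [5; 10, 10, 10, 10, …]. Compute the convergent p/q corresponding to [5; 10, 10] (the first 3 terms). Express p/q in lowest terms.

a_0 = 5: 5/1
a_1 = 10: 51/10
a_2 = 10: 515/101

515/101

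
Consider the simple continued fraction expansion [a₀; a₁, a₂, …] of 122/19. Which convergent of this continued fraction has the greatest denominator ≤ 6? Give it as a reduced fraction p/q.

List convergents until the denominator exceeds the bound:
a_0 = 6: 6/1  (≤ bound)
a_1 = 2: 13/2  (≤ bound)
a_2 = 2: 32/5  (≤ bound)
a_3 = 1: 45/7  (> 6, stop)

32/5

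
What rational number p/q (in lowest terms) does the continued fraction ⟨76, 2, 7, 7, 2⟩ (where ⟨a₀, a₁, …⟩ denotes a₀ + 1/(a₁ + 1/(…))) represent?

Start with 2.
7 + 1/(2/1) = 7 + 1/2 = 15/2
7 + 1/(15/2) = 7 + 2/15 = 107/15
2 + 1/(107/15) = 2 + 15/107 = 229/107
76 + 1/(229/107) = 76 + 107/229 = 17511/229

17511/229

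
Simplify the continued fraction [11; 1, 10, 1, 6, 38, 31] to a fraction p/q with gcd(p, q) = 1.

Collapse the nested fraction from the inside out:
Start with 31.
38 + 1/(31/1) = 38 + 1/31 = 1179/31
6 + 1/(1179/31) = 6 + 31/1179 = 7105/1179
1 + 1/(7105/1179) = 1 + 1179/7105 = 8284/7105
10 + 1/(8284/7105) = 10 + 7105/8284 = 89945/8284
1 + 1/(89945/8284) = 1 + 8284/89945 = 98229/89945
11 + 1/(98229/89945) = 11 + 89945/98229 = 1170464/98229

1170464/98229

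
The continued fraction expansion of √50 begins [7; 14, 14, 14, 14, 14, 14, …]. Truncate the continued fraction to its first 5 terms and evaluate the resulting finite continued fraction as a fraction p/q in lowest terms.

Start with 14.
14 + 1/(14/1) = 14 + 1/14 = 197/14
14 + 1/(197/14) = 14 + 14/197 = 2772/197
14 + 1/(2772/197) = 14 + 197/2772 = 39005/2772
7 + 1/(39005/2772) = 7 + 2772/39005 = 275807/39005

275807/39005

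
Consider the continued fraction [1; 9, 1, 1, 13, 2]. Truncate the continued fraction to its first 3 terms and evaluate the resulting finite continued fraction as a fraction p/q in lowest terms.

a_0 = 1: 1/1
a_1 = 9: 10/9
a_2 = 1: 11/10

11/10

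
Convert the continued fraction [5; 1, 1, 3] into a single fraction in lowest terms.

Start with 3.
1 + 1/(3/1) = 1 + 1/3 = 4/3
1 + 1/(4/3) = 1 + 3/4 = 7/4
5 + 1/(7/4) = 5 + 4/7 = 39/7

39/7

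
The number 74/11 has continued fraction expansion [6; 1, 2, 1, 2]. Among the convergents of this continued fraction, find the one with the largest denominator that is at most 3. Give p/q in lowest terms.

a_0 = 6: 6/1  (≤ bound)
a_1 = 1: 7/1  (≤ bound)
a_2 = 2: 20/3  (≤ bound)
a_3 = 1: 27/4  (> 3, stop)

20/3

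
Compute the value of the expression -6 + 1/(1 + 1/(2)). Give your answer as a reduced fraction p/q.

-16/3

a_0 = -6: -6/1
a_1 = 1: -5/1
a_2 = 2: -16/3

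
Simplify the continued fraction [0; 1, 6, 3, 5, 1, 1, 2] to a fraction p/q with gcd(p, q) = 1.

Compute successive convergents:
a_0 = 0: 0/1
a_1 = 1: 1/1
a_2 = 6: 6/7
a_3 = 3: 19/22
a_4 = 5: 101/117
a_5 = 1: 120/139
a_6 = 1: 221/256
a_7 = 2: 562/651

562/651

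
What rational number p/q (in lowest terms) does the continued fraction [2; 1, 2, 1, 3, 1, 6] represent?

Use the convergent recurrence hₖ = aₖ·hₖ₋₁ + hₖ₋₂ (and likewise for the denominators kₖ):
a_0 = 2: 2/1
a_1 = 1: 3/1
a_2 = 2: 8/3
a_3 = 1: 11/4
a_4 = 3: 41/15
a_5 = 1: 52/19
a_6 = 6: 353/129

353/129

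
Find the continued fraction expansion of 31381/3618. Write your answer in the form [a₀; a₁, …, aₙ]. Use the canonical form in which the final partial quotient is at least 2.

[8; 1, 2, 15, 1, 2, 1, 18]

⌊31381/3618⌋ = 8, remainder 2437
⌊3618/2437⌋ = 1, remainder 1181
⌊2437/1181⌋ = 2, remainder 75
⌊1181/75⌋ = 15, remainder 56
⌊75/56⌋ = 1, remainder 19
⌊56/19⌋ = 2, remainder 18
⌊19/18⌋ = 1, remainder 1
⌊18/1⌋ = 18, remainder 0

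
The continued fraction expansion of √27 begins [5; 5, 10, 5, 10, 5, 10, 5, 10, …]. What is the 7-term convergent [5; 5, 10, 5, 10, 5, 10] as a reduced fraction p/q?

716035/137801

a_0 = 5: 5/1
a_1 = 5: 26/5
a_2 = 10: 265/51
a_3 = 5: 1351/260
a_4 = 10: 13775/2651
a_5 = 5: 70226/13515
a_6 = 10: 716035/137801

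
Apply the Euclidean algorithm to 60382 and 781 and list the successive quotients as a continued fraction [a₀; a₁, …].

Repeatedly divide and take the remainder:
⌊60382/781⌋ = 77, remainder 245
⌊781/245⌋ = 3, remainder 46
⌊245/46⌋ = 5, remainder 15
⌊46/15⌋ = 3, remainder 1
⌊15/1⌋ = 15, remainder 0

[77; 3, 5, 3, 15]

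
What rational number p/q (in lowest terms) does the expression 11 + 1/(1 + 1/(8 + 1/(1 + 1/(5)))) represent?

Collapse the nested fraction from the inside out:
Start with 5.
1 + 1/(5/1) = 1 + 1/5 = 6/5
8 + 1/(6/5) = 8 + 5/6 = 53/6
1 + 1/(53/6) = 1 + 6/53 = 59/53
11 + 1/(59/53) = 11 + 53/59 = 702/59

702/59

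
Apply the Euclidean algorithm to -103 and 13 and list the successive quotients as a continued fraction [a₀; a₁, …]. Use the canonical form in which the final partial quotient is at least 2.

-103 ÷ 13 → quotient -8, remainder 1
13 ÷ 1 → quotient 13, remainder 0

[-8; 13]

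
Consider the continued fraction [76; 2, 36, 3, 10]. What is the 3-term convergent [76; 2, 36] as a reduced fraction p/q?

5584/73

a_0 = 76: 76/1
a_1 = 2: 153/2
a_2 = 36: 5584/73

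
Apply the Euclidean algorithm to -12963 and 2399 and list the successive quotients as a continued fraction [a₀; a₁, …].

-12963 = -6·2399 + 1431, so a_0 = -6
2399 = 1·1431 + 968, so a_1 = 1
1431 = 1·968 + 463, so a_2 = 1
968 = 2·463 + 42, so a_3 = 2
463 = 11·42 + 1, so a_4 = 11
42 = 42·1 + 0, so a_5 = 42

[-6; 1, 1, 2, 11, 42]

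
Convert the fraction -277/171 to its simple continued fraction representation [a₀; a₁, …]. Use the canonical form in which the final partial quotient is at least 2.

Run the Euclidean algorithm, recording each quotient:
-277 = -2·171 + 65, so a_0 = -2
171 = 2·65 + 41, so a_1 = 2
65 = 1·41 + 24, so a_2 = 1
41 = 1·24 + 17, so a_3 = 1
24 = 1·17 + 7, so a_4 = 1
17 = 2·7 + 3, so a_5 = 2
7 = 2·3 + 1, so a_6 = 2
3 = 3·1 + 0, so a_7 = 3

[-2; 2, 1, 1, 1, 2, 2, 3]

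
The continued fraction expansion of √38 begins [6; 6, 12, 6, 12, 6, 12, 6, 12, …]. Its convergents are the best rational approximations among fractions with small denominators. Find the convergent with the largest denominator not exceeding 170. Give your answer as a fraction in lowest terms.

450/73

a_0 = 6: 6/1  (≤ bound)
a_1 = 6: 37/6  (≤ bound)
a_2 = 12: 450/73  (≤ bound)
a_3 = 6: 2737/444  (> 170, stop)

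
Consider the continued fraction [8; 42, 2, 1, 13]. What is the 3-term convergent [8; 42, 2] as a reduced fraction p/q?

682/85

Use the convergent recurrence hₖ = aₖ·hₖ₋₁ + hₖ₋₂ (and likewise for the denominators kₖ):
a_0 = 8: 8/1
a_1 = 42: 337/42
a_2 = 2: 682/85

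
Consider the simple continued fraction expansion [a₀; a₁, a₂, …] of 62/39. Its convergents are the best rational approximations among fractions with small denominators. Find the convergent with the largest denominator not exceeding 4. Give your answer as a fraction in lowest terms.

3/2

a_0 = 1: 1/1  (≤ bound)
a_1 = 1: 2/1  (≤ bound)
a_2 = 1: 3/2  (≤ bound)
a_3 = 2: 8/5  (> 4, stop)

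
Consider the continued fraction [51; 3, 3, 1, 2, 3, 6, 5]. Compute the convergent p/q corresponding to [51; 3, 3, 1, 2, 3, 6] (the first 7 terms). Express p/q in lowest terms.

39095/762

a_0 = 51: 51/1
a_1 = 3: 154/3
a_2 = 3: 513/10
a_3 = 1: 667/13
a_4 = 2: 1847/36
a_5 = 3: 6208/121
a_6 = 6: 39095/762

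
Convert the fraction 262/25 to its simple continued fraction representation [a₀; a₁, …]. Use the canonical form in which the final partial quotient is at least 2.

262 = 10·25 + 12, so a_0 = 10
25 = 2·12 + 1, so a_1 = 2
12 = 12·1 + 0, so a_2 = 12

[10; 2, 12]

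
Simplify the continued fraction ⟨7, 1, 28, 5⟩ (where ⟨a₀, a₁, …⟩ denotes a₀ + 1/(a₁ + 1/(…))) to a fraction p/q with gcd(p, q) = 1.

a_0 = 7: 7/1
a_1 = 1: 8/1
a_2 = 28: 231/29
a_3 = 5: 1163/146

1163/146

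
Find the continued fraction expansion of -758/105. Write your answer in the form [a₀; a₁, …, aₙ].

⌊-758/105⌋ = -8, remainder 82
⌊105/82⌋ = 1, remainder 23
⌊82/23⌋ = 3, remainder 13
⌊23/13⌋ = 1, remainder 10
⌊13/10⌋ = 1, remainder 3
⌊10/3⌋ = 3, remainder 1
⌊3/1⌋ = 3, remainder 0

[-8; 1, 3, 1, 1, 3, 3]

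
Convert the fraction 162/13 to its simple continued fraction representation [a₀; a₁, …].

Run the Euclidean algorithm, recording each quotient:
⌊162/13⌋ = 12, remainder 6
⌊13/6⌋ = 2, remainder 1
⌊6/1⌋ = 6, remainder 0

[12; 2, 6]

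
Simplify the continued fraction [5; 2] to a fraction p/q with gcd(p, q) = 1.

Build up convergents one term at a time:
a_0 = 5: 5/1
a_1 = 2: 11/2

11/2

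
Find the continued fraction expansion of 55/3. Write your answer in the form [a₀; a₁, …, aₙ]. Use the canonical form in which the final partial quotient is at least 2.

55 ÷ 3 → quotient 18, remainder 1
3 ÷ 1 → quotient 3, remainder 0

[18; 3]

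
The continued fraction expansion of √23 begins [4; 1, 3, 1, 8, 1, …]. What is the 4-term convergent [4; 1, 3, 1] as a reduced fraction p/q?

Build up convergents one term at a time:
a_0 = 4: 4/1
a_1 = 1: 5/1
a_2 = 3: 19/4
a_3 = 1: 24/5

24/5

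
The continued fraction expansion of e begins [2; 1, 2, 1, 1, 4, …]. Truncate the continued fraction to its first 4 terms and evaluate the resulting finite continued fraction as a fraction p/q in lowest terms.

11/4

a_0 = 2: 2/1
a_1 = 1: 3/1
a_2 = 2: 8/3
a_3 = 1: 11/4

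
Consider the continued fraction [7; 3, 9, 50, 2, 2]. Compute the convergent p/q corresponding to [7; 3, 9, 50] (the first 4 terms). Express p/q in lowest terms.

10272/1403

a_0 = 7: 7/1
a_1 = 3: 22/3
a_2 = 9: 205/28
a_3 = 50: 10272/1403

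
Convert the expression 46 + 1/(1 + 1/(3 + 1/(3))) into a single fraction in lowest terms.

608/13

Start with 3.
3 + 1/(3/1) = 3 + 1/3 = 10/3
1 + 1/(10/3) = 1 + 3/10 = 13/10
46 + 1/(13/10) = 46 + 10/13 = 608/13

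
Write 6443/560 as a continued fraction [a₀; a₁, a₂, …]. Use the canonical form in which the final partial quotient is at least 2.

[11; 1, 1, 46, 6]

Run the Euclidean algorithm, recording each quotient:
⌊6443/560⌋ = 11, remainder 283
⌊560/283⌋ = 1, remainder 277
⌊283/277⌋ = 1, remainder 6
⌊277/6⌋ = 46, remainder 1
⌊6/1⌋ = 6, remainder 0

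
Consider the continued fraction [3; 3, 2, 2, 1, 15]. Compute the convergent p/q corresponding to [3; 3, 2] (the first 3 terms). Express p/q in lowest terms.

23/7

a_0 = 3: 3/1
a_1 = 3: 10/3
a_2 = 2: 23/7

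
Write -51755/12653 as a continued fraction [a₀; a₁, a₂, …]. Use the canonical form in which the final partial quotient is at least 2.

⌊-51755/12653⌋ = -5, remainder 11510
⌊12653/11510⌋ = 1, remainder 1143
⌊11510/1143⌋ = 10, remainder 80
⌊1143/80⌋ = 14, remainder 23
⌊80/23⌋ = 3, remainder 11
⌊23/11⌋ = 2, remainder 1
⌊11/1⌋ = 11, remainder 0

[-5; 1, 10, 14, 3, 2, 11]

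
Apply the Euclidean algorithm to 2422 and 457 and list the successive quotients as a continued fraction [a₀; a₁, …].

[5; 3, 2, 1, 45]

⌊2422/457⌋ = 5, remainder 137
⌊457/137⌋ = 3, remainder 46
⌊137/46⌋ = 2, remainder 45
⌊46/45⌋ = 1, remainder 1
⌊45/1⌋ = 45, remainder 0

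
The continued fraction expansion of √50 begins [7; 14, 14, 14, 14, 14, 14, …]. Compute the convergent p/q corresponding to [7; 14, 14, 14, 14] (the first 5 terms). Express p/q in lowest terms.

275807/39005

a_0 = 7: 7/1
a_1 = 14: 99/14
a_2 = 14: 1393/197
a_3 = 14: 19601/2772
a_4 = 14: 275807/39005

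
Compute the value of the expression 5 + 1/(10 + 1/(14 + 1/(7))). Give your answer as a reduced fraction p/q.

5084/997

Start with 7.
14 + 1/(7/1) = 14 + 1/7 = 99/7
10 + 1/(99/7) = 10 + 7/99 = 997/99
5 + 1/(997/99) = 5 + 99/997 = 5084/997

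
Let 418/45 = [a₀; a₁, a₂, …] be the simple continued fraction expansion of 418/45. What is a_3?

6

418 ÷ 45 → quotient 9, remainder 13
45 ÷ 13 → quotient 3, remainder 6
13 ÷ 6 → quotient 2, remainder 1
6 ÷ 1 → quotient 6, remainder 0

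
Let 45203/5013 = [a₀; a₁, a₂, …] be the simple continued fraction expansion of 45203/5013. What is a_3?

Apply division with remainder until the remainder is 0:
⌊45203/5013⌋ = 9, remainder 86
⌊5013/86⌋ = 58, remainder 25
⌊86/25⌋ = 3, remainder 11
⌊25/11⌋ = 2, remainder 3

2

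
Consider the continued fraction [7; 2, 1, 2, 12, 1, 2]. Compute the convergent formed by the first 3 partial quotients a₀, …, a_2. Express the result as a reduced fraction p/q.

22/3

Use the convergent recurrence hₖ = aₖ·hₖ₋₁ + hₖ₋₂ (and likewise for the denominators kₖ):
a_0 = 7: 7/1
a_1 = 2: 15/2
a_2 = 1: 22/3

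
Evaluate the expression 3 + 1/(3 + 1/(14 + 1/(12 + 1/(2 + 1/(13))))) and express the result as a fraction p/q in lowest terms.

Start with 13.
2 + 1/(13/1) = 2 + 1/13 = 27/13
12 + 1/(27/13) = 12 + 13/27 = 337/27
14 + 1/(337/27) = 14 + 27/337 = 4745/337
3 + 1/(4745/337) = 3 + 337/4745 = 14572/4745
3 + 1/(14572/4745) = 3 + 4745/14572 = 48461/14572

48461/14572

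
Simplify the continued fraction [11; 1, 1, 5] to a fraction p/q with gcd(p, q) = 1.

127/11

a_0 = 11: 11/1
a_1 = 1: 12/1
a_2 = 1: 23/2
a_3 = 5: 127/11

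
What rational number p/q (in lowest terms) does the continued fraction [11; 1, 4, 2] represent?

Starting at the tail and folding back:
Start with 2.
4 + 1/(2/1) = 4 + 1/2 = 9/2
1 + 1/(9/2) = 1 + 2/9 = 11/9
11 + 1/(11/9) = 11 + 9/11 = 130/11

130/11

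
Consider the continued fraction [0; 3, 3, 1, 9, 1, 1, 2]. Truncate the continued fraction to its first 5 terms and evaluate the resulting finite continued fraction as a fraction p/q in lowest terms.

39/127

Compute successive convergents:
a_0 = 0: 0/1
a_1 = 3: 1/3
a_2 = 3: 3/10
a_3 = 1: 4/13
a_4 = 9: 39/127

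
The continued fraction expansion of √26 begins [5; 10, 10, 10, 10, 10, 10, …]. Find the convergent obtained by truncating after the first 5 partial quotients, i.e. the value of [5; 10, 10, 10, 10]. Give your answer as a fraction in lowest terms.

52525/10301

Starting at the tail and folding back:
Start with 10.
10 + 1/(10/1) = 10 + 1/10 = 101/10
10 + 1/(101/10) = 10 + 10/101 = 1020/101
10 + 1/(1020/101) = 10 + 101/1020 = 10301/1020
5 + 1/(10301/1020) = 5 + 1020/10301 = 52525/10301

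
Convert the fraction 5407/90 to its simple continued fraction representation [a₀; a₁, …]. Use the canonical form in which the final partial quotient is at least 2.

[60; 12, 1, 6]

5407 ÷ 90 → quotient 60, remainder 7
90 ÷ 7 → quotient 12, remainder 6
7 ÷ 6 → quotient 1, remainder 1
6 ÷ 1 → quotient 6, remainder 0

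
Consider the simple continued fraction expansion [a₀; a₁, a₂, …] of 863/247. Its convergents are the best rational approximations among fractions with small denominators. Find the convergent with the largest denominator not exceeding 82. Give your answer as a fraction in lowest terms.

a_0 = 3: 3/1  (≤ bound)
a_1 = 2: 7/2  (≤ bound)
a_2 = 40: 283/81  (≤ bound)
a_3 = 1: 290/83  (> 82, stop)

283/81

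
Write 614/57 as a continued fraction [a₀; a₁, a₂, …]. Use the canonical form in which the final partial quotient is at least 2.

[10; 1, 3, 2, 1, 1, 2]

⌊614/57⌋ = 10, remainder 44
⌊57/44⌋ = 1, remainder 13
⌊44/13⌋ = 3, remainder 5
⌊13/5⌋ = 2, remainder 3
⌊5/3⌋ = 1, remainder 2
⌊3/2⌋ = 1, remainder 1
⌊2/1⌋ = 2, remainder 0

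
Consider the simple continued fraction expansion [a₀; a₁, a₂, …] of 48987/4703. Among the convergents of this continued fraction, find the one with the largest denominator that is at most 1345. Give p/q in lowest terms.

List convergents until the denominator exceeds the bound:
a_0 = 10: 10/1  (≤ bound)
a_1 = 2: 21/2  (≤ bound)
a_2 = 2: 52/5  (≤ bound)
a_3 = 2: 125/12  (≤ bound)
a_4 = 12: 1552/149  (≤ bound)
a_5 = 4: 6333/608  (≤ bound)
a_6 = 2: 14218/1365  (> 1345, stop)

6333/608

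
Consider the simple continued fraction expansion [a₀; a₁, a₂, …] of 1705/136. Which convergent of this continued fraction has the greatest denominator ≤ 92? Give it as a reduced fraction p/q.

514/41

List convergents until the denominator exceeds the bound:
a_0 = 12: 12/1  (≤ bound)
a_1 = 1: 13/1  (≤ bound)
a_2 = 1: 25/2  (≤ bound)
a_3 = 6: 163/13  (≤ bound)
a_4 = 3: 514/41  (≤ bound)
a_5 = 3: 1705/136  (> 92, stop)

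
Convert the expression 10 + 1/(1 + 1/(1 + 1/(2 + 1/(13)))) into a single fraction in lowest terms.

a_0 = 10: 10/1
a_1 = 1: 11/1
a_2 = 1: 21/2
a_3 = 2: 53/5
a_4 = 13: 710/67

710/67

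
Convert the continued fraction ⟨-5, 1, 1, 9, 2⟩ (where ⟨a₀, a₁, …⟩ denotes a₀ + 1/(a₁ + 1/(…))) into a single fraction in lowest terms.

-179/40

a_0 = -5: -5/1
a_1 = 1: -4/1
a_2 = 1: -9/2
a_3 = 9: -85/19
a_4 = 2: -179/40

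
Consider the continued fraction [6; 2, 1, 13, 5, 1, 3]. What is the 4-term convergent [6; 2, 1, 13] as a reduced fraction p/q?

Build up convergents one term at a time:
a_0 = 6: 6/1
a_1 = 2: 13/2
a_2 = 1: 19/3
a_3 = 13: 260/41

260/41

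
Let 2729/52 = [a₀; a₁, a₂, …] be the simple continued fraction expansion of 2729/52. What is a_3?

Repeatedly divide and take the remainder:
2729 = 52·52 + 25, so a_0 = 52
52 = 2·25 + 2, so a_1 = 2
25 = 12·2 + 1, so a_2 = 12
2 = 2·1 + 0, so a_3 = 2

2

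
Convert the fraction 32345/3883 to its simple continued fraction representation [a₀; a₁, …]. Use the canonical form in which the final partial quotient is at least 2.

[8; 3, 32, 40]

⌊32345/3883⌋ = 8, remainder 1281
⌊3883/1281⌋ = 3, remainder 40
⌊1281/40⌋ = 32, remainder 1
⌊40/1⌋ = 40, remainder 0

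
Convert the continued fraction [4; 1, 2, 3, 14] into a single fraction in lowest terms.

672/143

Collapse the nested fraction from the inside out:
Start with 14.
3 + 1/(14/1) = 3 + 1/14 = 43/14
2 + 1/(43/14) = 2 + 14/43 = 100/43
1 + 1/(100/43) = 1 + 43/100 = 143/100
4 + 1/(143/100) = 4 + 100/143 = 672/143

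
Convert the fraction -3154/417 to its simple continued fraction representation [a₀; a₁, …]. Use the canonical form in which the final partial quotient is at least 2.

[-8; 2, 3, 2, 3, 3, 2]

-3154 ÷ 417 → quotient -8, remainder 182
417 ÷ 182 → quotient 2, remainder 53
182 ÷ 53 → quotient 3, remainder 23
53 ÷ 23 → quotient 2, remainder 7
23 ÷ 7 → quotient 3, remainder 2
7 ÷ 2 → quotient 3, remainder 1
2 ÷ 1 → quotient 2, remainder 0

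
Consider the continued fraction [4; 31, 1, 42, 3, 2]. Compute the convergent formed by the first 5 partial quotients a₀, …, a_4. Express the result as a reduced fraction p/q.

Starting at the tail and folding back:
Start with 3.
42 + 1/(3/1) = 42 + 1/3 = 127/3
1 + 1/(127/3) = 1 + 3/127 = 130/127
31 + 1/(130/127) = 31 + 127/130 = 4157/130
4 + 1/(4157/130) = 4 + 130/4157 = 16758/4157

16758/4157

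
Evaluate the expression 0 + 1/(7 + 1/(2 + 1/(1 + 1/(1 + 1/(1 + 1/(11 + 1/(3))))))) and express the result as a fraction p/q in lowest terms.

287/2117

a_0 = 0: 0/1
a_1 = 7: 1/7
a_2 = 2: 2/15
a_3 = 1: 3/22
a_4 = 1: 5/37
a_5 = 1: 8/59
a_6 = 11: 93/686
a_7 = 3: 287/2117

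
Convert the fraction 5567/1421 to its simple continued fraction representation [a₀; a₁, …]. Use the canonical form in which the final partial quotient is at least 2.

Run the Euclidean algorithm, recording each quotient:
5567 ÷ 1421 → quotient 3, remainder 1304
1421 ÷ 1304 → quotient 1, remainder 117
1304 ÷ 117 → quotient 11, remainder 17
117 ÷ 17 → quotient 6, remainder 15
17 ÷ 15 → quotient 1, remainder 2
15 ÷ 2 → quotient 7, remainder 1
2 ÷ 1 → quotient 2, remainder 0

[3; 1, 11, 6, 1, 7, 2]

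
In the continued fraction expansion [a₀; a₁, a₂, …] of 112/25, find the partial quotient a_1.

112 ÷ 25 → quotient 4, remainder 12
25 ÷ 12 → quotient 2, remainder 1

2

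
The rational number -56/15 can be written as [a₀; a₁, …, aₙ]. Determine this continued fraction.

[-4; 3, 1, 3]

Run the Euclidean algorithm, recording each quotient:
⌊-56/15⌋ = -4, remainder 4
⌊15/4⌋ = 3, remainder 3
⌊4/3⌋ = 1, remainder 1
⌊3/1⌋ = 3, remainder 0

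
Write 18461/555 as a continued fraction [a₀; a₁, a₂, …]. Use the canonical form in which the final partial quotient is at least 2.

[33; 3, 1, 4, 29]

⌊18461/555⌋ = 33, remainder 146
⌊555/146⌋ = 3, remainder 117
⌊146/117⌋ = 1, remainder 29
⌊117/29⌋ = 4, remainder 1
⌊29/1⌋ = 29, remainder 0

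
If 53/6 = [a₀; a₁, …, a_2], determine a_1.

1

53 = 8·6 + 5, so a_0 = 8
6 = 1·5 + 1, so a_1 = 1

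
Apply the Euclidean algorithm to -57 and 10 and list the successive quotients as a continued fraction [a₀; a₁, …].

-57 = -6·10 + 3, so a_0 = -6
10 = 3·3 + 1, so a_1 = 3
3 = 3·1 + 0, so a_2 = 3

[-6; 3, 3]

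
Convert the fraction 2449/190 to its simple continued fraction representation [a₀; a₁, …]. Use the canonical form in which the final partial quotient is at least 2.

⌊2449/190⌋ = 12, remainder 169
⌊190/169⌋ = 1, remainder 21
⌊169/21⌋ = 8, remainder 1
⌊21/1⌋ = 21, remainder 0

[12; 1, 8, 21]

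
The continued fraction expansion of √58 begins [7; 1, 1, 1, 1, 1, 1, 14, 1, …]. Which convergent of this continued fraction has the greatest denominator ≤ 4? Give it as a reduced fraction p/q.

23/3

a_0 = 7: 7/1  (≤ bound)
a_1 = 1: 8/1  (≤ bound)
a_2 = 1: 15/2  (≤ bound)
a_3 = 1: 23/3  (≤ bound)
a_4 = 1: 38/5  (> 4, stop)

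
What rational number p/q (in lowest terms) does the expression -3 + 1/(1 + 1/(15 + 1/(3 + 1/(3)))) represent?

-336/163

Work from the innermost term outward:
Start with 3.
3 + 1/(3/1) = 3 + 1/3 = 10/3
15 + 1/(10/3) = 15 + 3/10 = 153/10
1 + 1/(153/10) = 1 + 10/153 = 163/153
-3 + 1/(163/153) = -3 + 153/163 = -336/163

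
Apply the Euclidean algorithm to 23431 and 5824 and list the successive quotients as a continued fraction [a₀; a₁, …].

[4; 43, 7, 9, 2]

Run the Euclidean algorithm, recording each quotient:
23431 ÷ 5824 → quotient 4, remainder 135
5824 ÷ 135 → quotient 43, remainder 19
135 ÷ 19 → quotient 7, remainder 2
19 ÷ 2 → quotient 9, remainder 1
2 ÷ 1 → quotient 2, remainder 0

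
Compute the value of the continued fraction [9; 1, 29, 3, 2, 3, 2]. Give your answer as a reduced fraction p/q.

16605/1666

Use the convergent recurrence hₖ = aₖ·hₖ₋₁ + hₖ₋₂ (and likewise for the denominators kₖ):
a_0 = 9: 9/1
a_1 = 1: 10/1
a_2 = 29: 299/30
a_3 = 3: 907/91
a_4 = 2: 2113/212
a_5 = 3: 7246/727
a_6 = 2: 16605/1666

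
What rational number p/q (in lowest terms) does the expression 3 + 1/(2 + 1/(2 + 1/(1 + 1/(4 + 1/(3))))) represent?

Start with 3.
4 + 1/(3/1) = 4 + 1/3 = 13/3
1 + 1/(13/3) = 1 + 3/13 = 16/13
2 + 1/(16/13) = 2 + 13/16 = 45/16
2 + 1/(45/16) = 2 + 16/45 = 106/45
3 + 1/(106/45) = 3 + 45/106 = 363/106

363/106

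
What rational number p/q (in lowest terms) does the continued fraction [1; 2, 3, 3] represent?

Compute successive convergents:
a_0 = 1: 1/1
a_1 = 2: 3/2
a_2 = 3: 10/7
a_3 = 3: 33/23

33/23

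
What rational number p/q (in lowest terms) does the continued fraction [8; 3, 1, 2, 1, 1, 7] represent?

Start with 7.
1 + 1/(7/1) = 1 + 1/7 = 8/7
1 + 1/(8/7) = 1 + 7/8 = 15/8
2 + 1/(15/8) = 2 + 8/15 = 38/15
1 + 1/(38/15) = 1 + 15/38 = 53/38
3 + 1/(53/38) = 3 + 38/53 = 197/53
8 + 1/(197/53) = 8 + 53/197 = 1629/197

1629/197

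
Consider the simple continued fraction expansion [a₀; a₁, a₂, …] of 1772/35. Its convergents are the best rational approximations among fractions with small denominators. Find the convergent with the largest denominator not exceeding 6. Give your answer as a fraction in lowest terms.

a_0 = 50: 50/1  (≤ bound)
a_1 = 1: 51/1  (≤ bound)
a_2 = 1: 101/2  (≤ bound)
a_3 = 1: 152/3  (≤ bound)
a_4 = 2: 405/8  (> 6, stop)

152/3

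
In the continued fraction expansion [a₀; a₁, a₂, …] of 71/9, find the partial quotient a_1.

⌊71/9⌋ = 7, remainder 8
⌊9/8⌋ = 1, remainder 1

1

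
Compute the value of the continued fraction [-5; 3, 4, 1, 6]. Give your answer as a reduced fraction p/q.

Collapse the nested fraction from the inside out:
Start with 6.
1 + 1/(6/1) = 1 + 1/6 = 7/6
4 + 1/(7/6) = 4 + 6/7 = 34/7
3 + 1/(34/7) = 3 + 7/34 = 109/34
-5 + 1/(109/34) = -5 + 34/109 = -511/109

-511/109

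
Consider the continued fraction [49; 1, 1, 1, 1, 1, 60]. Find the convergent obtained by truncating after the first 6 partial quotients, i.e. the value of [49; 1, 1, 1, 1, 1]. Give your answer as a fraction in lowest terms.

397/8

a_0 = 49: 49/1
a_1 = 1: 50/1
a_2 = 1: 99/2
a_3 = 1: 149/3
a_4 = 1: 248/5
a_5 = 1: 397/8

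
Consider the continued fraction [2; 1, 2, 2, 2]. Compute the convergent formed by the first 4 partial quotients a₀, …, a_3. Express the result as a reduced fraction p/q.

19/7

Start with 2.
2 + 1/(2/1) = 2 + 1/2 = 5/2
1 + 1/(5/2) = 1 + 2/5 = 7/5
2 + 1/(7/5) = 2 + 5/7 = 19/7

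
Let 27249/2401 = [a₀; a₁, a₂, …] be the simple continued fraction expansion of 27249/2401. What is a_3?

Run the Euclidean algorithm, recording each quotient:
⌊27249/2401⌋ = 11, remainder 838
⌊2401/838⌋ = 2, remainder 725
⌊838/725⌋ = 1, remainder 113
⌊725/113⌋ = 6, remainder 47

6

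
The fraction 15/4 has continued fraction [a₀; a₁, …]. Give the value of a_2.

⌊15/4⌋ = 3, remainder 3
⌊4/3⌋ = 1, remainder 1
⌊3/1⌋ = 3, remainder 0

3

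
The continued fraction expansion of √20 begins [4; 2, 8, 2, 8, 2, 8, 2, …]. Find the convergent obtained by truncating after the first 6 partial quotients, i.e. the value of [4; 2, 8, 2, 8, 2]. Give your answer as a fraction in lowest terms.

2889/646

Build up convergents one term at a time:
a_0 = 4: 4/1
a_1 = 2: 9/2
a_2 = 8: 76/17
a_3 = 2: 161/36
a_4 = 8: 1364/305
a_5 = 2: 2889/646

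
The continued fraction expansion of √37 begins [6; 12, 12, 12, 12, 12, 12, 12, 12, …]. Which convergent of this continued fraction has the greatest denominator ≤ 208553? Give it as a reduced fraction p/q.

128766/21169

List convergents until the denominator exceeds the bound:
a_0 = 6: 6/1  (≤ bound)
a_1 = 12: 73/12  (≤ bound)
a_2 = 12: 882/145  (≤ bound)
a_3 = 12: 10657/1752  (≤ bound)
a_4 = 12: 128766/21169  (≤ bound)
a_5 = 12: 1555849/255780  (> 208553, stop)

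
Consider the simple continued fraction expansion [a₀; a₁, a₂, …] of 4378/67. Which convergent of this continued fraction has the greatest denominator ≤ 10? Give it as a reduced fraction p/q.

List convergents until the denominator exceeds the bound:
a_0 = 65: 65/1  (≤ bound)
a_1 = 2: 131/2  (≤ bound)
a_2 = 1: 196/3  (≤ bound)
a_3 = 10: 2091/32  (> 10, stop)

196/3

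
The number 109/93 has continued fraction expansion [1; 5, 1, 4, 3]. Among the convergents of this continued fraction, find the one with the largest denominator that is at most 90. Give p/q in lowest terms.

34/29

a_0 = 1: 1/1  (≤ bound)
a_1 = 5: 6/5  (≤ bound)
a_2 = 1: 7/6  (≤ bound)
a_3 = 4: 34/29  (≤ bound)
a_4 = 3: 109/93  (> 90, stop)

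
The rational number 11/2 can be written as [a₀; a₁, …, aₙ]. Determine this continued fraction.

11 ÷ 2 → quotient 5, remainder 1
2 ÷ 1 → quotient 2, remainder 0

[5; 2]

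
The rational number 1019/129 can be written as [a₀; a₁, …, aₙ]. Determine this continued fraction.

[7; 1, 8, 1, 12]

1019 = 7·129 + 116, so a_0 = 7
129 = 1·116 + 13, so a_1 = 1
116 = 8·13 + 12, so a_2 = 8
13 = 1·12 + 1, so a_3 = 1
12 = 12·1 + 0, so a_4 = 12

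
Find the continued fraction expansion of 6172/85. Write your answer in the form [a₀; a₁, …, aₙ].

⌊6172/85⌋ = 72, remainder 52
⌊85/52⌋ = 1, remainder 33
⌊52/33⌋ = 1, remainder 19
⌊33/19⌋ = 1, remainder 14
⌊19/14⌋ = 1, remainder 5
⌊14/5⌋ = 2, remainder 4
⌊5/4⌋ = 1, remainder 1
⌊4/1⌋ = 4, remainder 0

[72; 1, 1, 1, 1, 2, 1, 4]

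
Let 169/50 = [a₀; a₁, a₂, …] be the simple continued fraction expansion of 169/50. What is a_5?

Repeatedly divide and take the remainder:
⌊169/50⌋ = 3, remainder 19
⌊50/19⌋ = 2, remainder 12
⌊19/12⌋ = 1, remainder 7
⌊12/7⌋ = 1, remainder 5
⌊7/5⌋ = 1, remainder 2
⌊5/2⌋ = 2, remainder 1

2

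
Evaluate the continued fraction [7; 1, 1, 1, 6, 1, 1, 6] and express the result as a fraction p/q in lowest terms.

2150/281

Starting at the tail and folding back:
Start with 6.
1 + 1/(6/1) = 1 + 1/6 = 7/6
1 + 1/(7/6) = 1 + 6/7 = 13/7
6 + 1/(13/7) = 6 + 7/13 = 85/13
1 + 1/(85/13) = 1 + 13/85 = 98/85
1 + 1/(98/85) = 1 + 85/98 = 183/98
1 + 1/(183/98) = 1 + 98/183 = 281/183
7 + 1/(281/183) = 7 + 183/281 = 2150/281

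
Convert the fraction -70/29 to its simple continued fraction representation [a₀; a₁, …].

-70 = -3·29 + 17, so a_0 = -3
29 = 1·17 + 12, so a_1 = 1
17 = 1·12 + 5, so a_2 = 1
12 = 2·5 + 2, so a_3 = 2
5 = 2·2 + 1, so a_4 = 2
2 = 2·1 + 0, so a_5 = 2

[-3; 1, 1, 2, 2, 2]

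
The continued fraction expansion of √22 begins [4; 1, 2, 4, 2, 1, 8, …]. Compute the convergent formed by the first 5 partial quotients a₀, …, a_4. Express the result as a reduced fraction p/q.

Compute successive convergents:
a_0 = 4: 4/1
a_1 = 1: 5/1
a_2 = 2: 14/3
a_3 = 4: 61/13
a_4 = 2: 136/29

136/29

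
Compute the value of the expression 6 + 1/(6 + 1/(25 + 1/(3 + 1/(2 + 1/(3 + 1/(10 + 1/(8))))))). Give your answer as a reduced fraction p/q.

1883571/305498

Start with 8.
10 + 1/(8/1) = 10 + 1/8 = 81/8
3 + 1/(81/8) = 3 + 8/81 = 251/81
2 + 1/(251/81) = 2 + 81/251 = 583/251
3 + 1/(583/251) = 3 + 251/583 = 2000/583
25 + 1/(2000/583) = 25 + 583/2000 = 50583/2000
6 + 1/(50583/2000) = 6 + 2000/50583 = 305498/50583
6 + 1/(305498/50583) = 6 + 50583/305498 = 1883571/305498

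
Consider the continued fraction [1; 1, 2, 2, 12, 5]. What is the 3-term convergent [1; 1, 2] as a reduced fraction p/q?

Compute successive convergents:
a_0 = 1: 1/1
a_1 = 1: 2/1
a_2 = 2: 5/3

5/3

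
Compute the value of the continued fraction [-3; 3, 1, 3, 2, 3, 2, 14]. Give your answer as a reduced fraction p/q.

Collapse the nested fraction from the inside out:
Start with 14.
2 + 1/(14/1) = 2 + 1/14 = 29/14
3 + 1/(29/14) = 3 + 14/29 = 101/29
2 + 1/(101/29) = 2 + 29/101 = 231/101
3 + 1/(231/101) = 3 + 101/231 = 794/231
1 + 1/(794/231) = 1 + 231/794 = 1025/794
3 + 1/(1025/794) = 3 + 794/1025 = 3869/1025
-3 + 1/(3869/1025) = -3 + 1025/3869 = -10582/3869

-10582/3869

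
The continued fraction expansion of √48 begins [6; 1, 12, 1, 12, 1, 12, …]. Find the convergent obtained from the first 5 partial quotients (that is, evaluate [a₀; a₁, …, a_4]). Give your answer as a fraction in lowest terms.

1254/181

Compute successive convergents:
a_0 = 6: 6/1
a_1 = 1: 7/1
a_2 = 12: 90/13
a_3 = 1: 97/14
a_4 = 12: 1254/181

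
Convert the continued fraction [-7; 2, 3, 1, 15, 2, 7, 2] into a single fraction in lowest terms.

-30677/4679

Start with 2.
7 + 1/(2/1) = 7 + 1/2 = 15/2
2 + 1/(15/2) = 2 + 2/15 = 32/15
15 + 1/(32/15) = 15 + 15/32 = 495/32
1 + 1/(495/32) = 1 + 32/495 = 527/495
3 + 1/(527/495) = 3 + 495/527 = 2076/527
2 + 1/(2076/527) = 2 + 527/2076 = 4679/2076
-7 + 1/(4679/2076) = -7 + 2076/4679 = -30677/4679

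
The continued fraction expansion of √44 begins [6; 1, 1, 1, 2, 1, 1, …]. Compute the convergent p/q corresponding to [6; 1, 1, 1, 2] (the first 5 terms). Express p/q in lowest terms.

53/8

Build up convergents one term at a time:
a_0 = 6: 6/1
a_1 = 1: 7/1
a_2 = 1: 13/2
a_3 = 1: 20/3
a_4 = 2: 53/8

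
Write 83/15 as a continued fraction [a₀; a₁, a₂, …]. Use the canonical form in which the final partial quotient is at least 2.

83 = 5·15 + 8, so a_0 = 5
15 = 1·8 + 7, so a_1 = 1
8 = 1·7 + 1, so a_2 = 1
7 = 7·1 + 0, so a_3 = 7

[5; 1, 1, 7]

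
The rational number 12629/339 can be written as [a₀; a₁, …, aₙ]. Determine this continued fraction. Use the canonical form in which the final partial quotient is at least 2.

[37; 3, 1, 16, 5]

12629 ÷ 339 → quotient 37, remainder 86
339 ÷ 86 → quotient 3, remainder 81
86 ÷ 81 → quotient 1, remainder 5
81 ÷ 5 → quotient 16, remainder 1
5 ÷ 1 → quotient 5, remainder 0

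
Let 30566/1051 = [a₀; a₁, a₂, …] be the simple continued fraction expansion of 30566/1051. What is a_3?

2

30566 = 29·1051 + 87, so a_0 = 29
1051 = 12·87 + 7, so a_1 = 12
87 = 12·7 + 3, so a_2 = 12
7 = 2·3 + 1, so a_3 = 2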